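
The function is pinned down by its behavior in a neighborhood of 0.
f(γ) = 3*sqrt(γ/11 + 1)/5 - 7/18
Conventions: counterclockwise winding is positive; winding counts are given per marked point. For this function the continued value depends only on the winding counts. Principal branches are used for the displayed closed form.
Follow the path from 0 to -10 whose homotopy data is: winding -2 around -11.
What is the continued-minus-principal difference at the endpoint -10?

Continued minus principal equals 0.

The rational part is single-valued and drops out of the difference; each branch term changes only by its own monodromy.
(3/5)*sqrt(1 - γ/(-11)): winding -2 is even, the square root returns to the same sheet, contribution 0.
Summing the contributions at γ = -10 gives 0.


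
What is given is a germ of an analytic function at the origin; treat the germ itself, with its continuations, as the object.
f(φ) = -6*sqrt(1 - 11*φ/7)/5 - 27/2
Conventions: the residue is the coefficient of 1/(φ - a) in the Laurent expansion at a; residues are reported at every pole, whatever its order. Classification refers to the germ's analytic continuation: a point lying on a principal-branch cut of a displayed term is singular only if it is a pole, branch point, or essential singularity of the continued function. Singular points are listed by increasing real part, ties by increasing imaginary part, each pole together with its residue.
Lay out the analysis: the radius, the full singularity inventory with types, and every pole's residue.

Radius of convergence at 0: 7/11.
At 7/11: an algebraic (square-root) branch point.

Branch term (-6/5)*sqrt(1 - φ/(7/11)): its argument vanishes at φ = 7/11, a square-root branch point, modulus 7/11.
The radius of convergence is the smallest modulus among the singular points: 7/11.


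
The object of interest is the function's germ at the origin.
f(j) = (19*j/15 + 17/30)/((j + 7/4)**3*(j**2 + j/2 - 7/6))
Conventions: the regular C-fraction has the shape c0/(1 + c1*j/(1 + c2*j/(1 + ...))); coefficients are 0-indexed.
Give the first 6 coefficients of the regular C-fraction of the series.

Taylor coefficients (expand at 0): a_0 = -1088/12005, a_1 = -7232/84035, a_2 = 32448/588245, a_3 = -1144384/4117715, a_4 = 663872/4117715, a_5 = -10871232/28824005.
c0 = a_0 = -1088/12005. Peel one level at a time: if S = 1 + c*j/S' with S'(0) = 1, then c is the j-coefficient of S and S' = c*j/(S - 1).
S_1 = c0/f = 1 + (-113/119)*j + (21388/14161)*j^2 + ...; c1 = -113/119.
S_2 = c1*j/(S_1 - 1) = 1 + (21388/13447)*j + (-1763504/625681)*j^2 + ...; c2 = 21388/13447.
S_3 = c2*j/(S_2 - 1) = 1 + (7494892/4229477)*j + (6163483416/1400930041)*j^2 + ...; c3 = 7494892/4229477.
S_4 = c3*j/(S_3 - 1) = 1 + (-539066274/217125629)*j + (67359953592/31329640531)*j^2 + ...; c4 = -539066274/217125629.
S_5 = c4*j/(S_4 - 1) = 1 + (531229604508/613432772239)*j + ...; c5 = 531229604508/613432772239.

The regular C-fraction coefficients are [-1088/12005, -113/119, 21388/13447, 7494892/4229477, -539066274/217125629, 531229604508/613432772239].


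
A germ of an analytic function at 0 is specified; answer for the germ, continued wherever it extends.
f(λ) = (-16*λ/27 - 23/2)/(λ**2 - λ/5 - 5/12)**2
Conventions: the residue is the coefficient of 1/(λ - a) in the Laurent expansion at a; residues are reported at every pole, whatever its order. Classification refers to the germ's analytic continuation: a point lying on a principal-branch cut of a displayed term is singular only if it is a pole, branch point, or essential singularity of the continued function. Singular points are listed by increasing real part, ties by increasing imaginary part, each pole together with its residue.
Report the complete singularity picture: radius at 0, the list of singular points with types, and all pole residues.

Denominator factor (λ**2 - λ/5 - 5/12)^2: discriminant 128/75, real irrational roots 1/10 + (4/15)*sqrt(6) and 1/10 - (4/15)*sqrt(6); poles of order 2, moduli 1/10 + (4/15)*sqrt(6) and -1/10 + (4/15)*sqrt(6).
The radius of convergence is the smallest modulus among the singular points: -1/10 + (4/15)*sqrt(6).
The factor λ**2 - λ/5 - 5/12 splits as (λ - a)(λ - a') with a = 1/10 - (4/15)*sqrt(6), a' = 1/10 + (4/15)*sqrt(6). At the order-2 pole a set g(λ) = (λ - a)^2*f(λ) = [-16*λ/27 - 23/2] / (λ - a')^2.
Order-2 pole: residue = g'(a); g'(1/10 - (4/15)*sqrt(6)) = -(78025/18432)*sqrt(6), so the residue is -(78025/18432)*sqrt(6).
The factor λ**2 - λ/5 - 5/12 splits as (λ - a)(λ - a') with a = 1/10 + (4/15)*sqrt(6), a' = 1/10 - (4/15)*sqrt(6). At the order-2 pole a set g(λ) = (λ - a)^2*f(λ) = [-16*λ/27 - 23/2] / (λ - a')^2.
Order-2 pole: residue = g'(a); g'(1/10 + (4/15)*sqrt(6)) = (78025/18432)*sqrt(6), so the residue is (78025/18432)*sqrt(6).
List the singular points by increasing real part (a conjugate pair: the negative imaginary part first).

Radius of convergence at 0: -1/10 + (4/15)*sqrt(6).
At 1/10 - (4/15)*sqrt(6): a pole of order 2; residue -(78025/18432)*sqrt(6).
At 1/10 + (4/15)*sqrt(6): a pole of order 2; residue (78025/18432)*sqrt(6).


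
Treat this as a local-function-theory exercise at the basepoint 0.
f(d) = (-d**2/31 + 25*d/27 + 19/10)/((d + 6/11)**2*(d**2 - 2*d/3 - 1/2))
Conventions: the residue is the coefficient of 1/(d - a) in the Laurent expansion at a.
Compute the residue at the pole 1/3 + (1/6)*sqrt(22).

The residue is -317361583/6365385 + (68572229/6365385)*sqrt(22).

The factor d**2 - 2*d/3 - 1/2 splits as (d - a)(d - a') with a = 1/3 + (1/6)*sqrt(22), a' = 1/3 - (1/6)*sqrt(22). At the order-1 pole a set g(d) = (d - a)*f(d) = [(-d**2/31 + 25*d/27 + 19/10)/(d + 6/11)**2] / (d - a').
Simple pole: residue = g(a) at a = 1/3 + (1/6)*sqrt(22), which is -317361583/6365385 + (68572229/6365385)*sqrt(22).


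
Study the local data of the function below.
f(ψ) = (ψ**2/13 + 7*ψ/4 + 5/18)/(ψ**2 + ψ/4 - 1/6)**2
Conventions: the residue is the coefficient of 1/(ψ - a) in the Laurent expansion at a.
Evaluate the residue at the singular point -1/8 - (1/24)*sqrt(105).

The factor ψ**2 + ψ/4 - 1/6 splits as (ψ - a)(ψ - a') with a = -1/8 - (1/24)*sqrt(105), a' = -1/8 + (1/24)*sqrt(105). At the order-2 pole a set g(ψ) = (ψ - a)^2*f(ψ) = [ψ**2/13 + 7*ψ/4 + 5/18] / (ψ - a')^2.
Order-2 pole: residue = g'(a); g'(-1/8 - (1/24)*sqrt(105)) = (692/47775)*sqrt(105), so the residue is (692/47775)*sqrt(105).

The residue is (692/47775)*sqrt(105).


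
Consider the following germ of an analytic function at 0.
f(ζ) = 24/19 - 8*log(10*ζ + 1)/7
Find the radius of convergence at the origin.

The radius of convergence is 1/10.

Branch term (-8/7)*log(1 - ζ/(-1/10)): its argument vanishes at ζ = -1/10, a logarithmic branch point, modulus 1/10.
The radius of convergence is the smallest modulus among the singular points: 1/10.


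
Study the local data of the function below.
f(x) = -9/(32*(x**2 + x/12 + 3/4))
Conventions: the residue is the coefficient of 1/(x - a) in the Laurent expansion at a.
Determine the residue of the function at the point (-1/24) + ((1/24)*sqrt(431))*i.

The residue is ((27/3448)*sqrt(431))*i.

The factor x**2 + x/12 + 3/4 splits as (x - a)(x - a') with a = (-1/24) + ((1/24)*sqrt(431))*i, a' = (-1/24) - ((1/24)*sqrt(431))*i. At the order-1 pole a set g(x) = (x - a)*f(x) = [-9/32] / (x - a').
Simple pole: residue = g(a) at a = (-1/24) + ((1/24)*sqrt(431))*i, which is ((27/3448)*sqrt(431))*i.


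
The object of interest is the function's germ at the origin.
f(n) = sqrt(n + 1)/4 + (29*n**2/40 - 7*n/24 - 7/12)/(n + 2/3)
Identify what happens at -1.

The term (1/4)*sqrt(1 - n/(-1)) has argument 1 - -1/(-1) = 0 at -1: a square-root (algebraic, two-sheeted) branch point; the remaining terms are analytic or single-valued there.

The point is an algebraic (square-root) branch point.


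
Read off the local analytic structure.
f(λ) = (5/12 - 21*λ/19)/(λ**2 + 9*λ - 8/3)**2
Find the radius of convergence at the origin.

Denominator factor (λ**2 + 9*λ - 8/3)^2: discriminant 275/3, real irrational roots -9/2 + (5/6)*sqrt(33) and -9/2 - (5/6)*sqrt(33); poles of order 2, moduli -9/2 + (5/6)*sqrt(33) and 9/2 + (5/6)*sqrt(33).
The radius of convergence is the smallest modulus among the singular points: -9/2 + (5/6)*sqrt(33).

The radius of convergence is -9/2 + (5/6)*sqrt(33).


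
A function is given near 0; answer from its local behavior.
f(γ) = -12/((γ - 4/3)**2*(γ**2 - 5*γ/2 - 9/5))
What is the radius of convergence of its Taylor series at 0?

The radius of convergence is -5/4 + (1/20)*sqrt(1345).

Denominator factor (γ - 4/3)^2: pole of order 2 at 4/3, modulus 4/3.
Denominator factor (γ**2 - 5*γ/2 - 9/5): discriminant 269/20, real irrational roots 5/4 + (1/20)*sqrt(1345) and 5/4 - (1/20)*sqrt(1345); poles of order 1, moduli 5/4 + (1/20)*sqrt(1345) and -5/4 + (1/20)*sqrt(1345).
The radius of convergence is the smallest modulus among the singular points: -5/4 + (1/20)*sqrt(1345).


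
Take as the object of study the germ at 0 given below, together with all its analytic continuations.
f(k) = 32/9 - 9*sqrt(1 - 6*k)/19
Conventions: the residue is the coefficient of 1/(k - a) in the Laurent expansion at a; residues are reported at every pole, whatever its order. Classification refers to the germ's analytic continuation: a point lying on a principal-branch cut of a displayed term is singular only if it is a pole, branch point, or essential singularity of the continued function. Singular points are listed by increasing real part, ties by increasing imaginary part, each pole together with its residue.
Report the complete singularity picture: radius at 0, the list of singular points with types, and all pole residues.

Branch term (-9/19)*sqrt(1 - k/(1/6)): its argument vanishes at k = 1/6, a square-root branch point, modulus 1/6.
The radius of convergence is the smallest modulus among the singular points: 1/6.

Radius of convergence at 0: 1/6.
At 1/6: an algebraic (square-root) branch point.


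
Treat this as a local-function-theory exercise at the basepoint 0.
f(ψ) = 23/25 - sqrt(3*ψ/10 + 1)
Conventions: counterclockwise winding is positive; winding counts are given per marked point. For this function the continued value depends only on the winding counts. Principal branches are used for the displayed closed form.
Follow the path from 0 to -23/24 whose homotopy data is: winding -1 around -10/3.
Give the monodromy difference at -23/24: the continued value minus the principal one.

The rational part is single-valued and drops out of the difference; each branch term changes only by its own monodromy.
(-1)*sqrt(1 - ψ/(-10/3)): winding -1 is odd, the square root flips sign, contributing -2*(-1)*sqrt(1 - (-23/24)/(-10/3)) = -2*(-1)*sqrt(57/80) = (1/10)*sqrt(285).
Summing the contributions at ψ = -23/24 gives (1/10)*sqrt(285).

Continued minus principal equals (1/10)*sqrt(285).


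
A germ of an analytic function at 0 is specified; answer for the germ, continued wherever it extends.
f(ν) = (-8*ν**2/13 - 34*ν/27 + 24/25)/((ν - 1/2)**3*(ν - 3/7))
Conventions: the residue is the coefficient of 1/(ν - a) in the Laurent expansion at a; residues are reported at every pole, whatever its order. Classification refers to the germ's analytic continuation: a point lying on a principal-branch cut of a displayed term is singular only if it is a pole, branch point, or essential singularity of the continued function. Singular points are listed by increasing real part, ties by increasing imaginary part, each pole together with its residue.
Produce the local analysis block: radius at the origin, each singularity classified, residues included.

Radius of convergence at 0: 3/7.
At 3/7: a pole of order 1; residue -2466352/2925.
At 1/2: a pole of order 3; residue 2466352/2925.

Denominator factor (ν - 1/2)^3: pole of order 3 at 1/2, modulus 1/2.
Denominator factor (ν - 3/7): pole of order 1 at 3/7, modulus 3/7.
The radius of convergence is the smallest modulus among the singular points: 3/7.
At the order-1 pole 3/7 set g(ν) = (ν - (3/7))*f(ν) = (-8*ν**2/13 - 34*ν/27 + 24/25)/(ν - 1/2)**3.
Simple pole: residue = g(a) at a = 3/7, which is -2466352/2925.
At the order-3 pole 1/2 set g(ν) = (ν - (1/2))^3*f(ν) = (-8*ν**2/13 - 34*ν/27 + 24/25)/(ν - 3/7).
Order-3 pole: residue = g''(a)/2; g''(1/2) = 4932704/2925, so the residue is 2466352/2925.
List the singular points by increasing real part (a conjugate pair: the negative imaginary part first).


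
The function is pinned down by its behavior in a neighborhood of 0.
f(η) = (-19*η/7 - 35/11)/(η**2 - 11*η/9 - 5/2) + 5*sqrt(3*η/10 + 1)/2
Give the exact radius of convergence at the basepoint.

Denominator factor (η**2 - 11*η/9 - 5/2): discriminant 931/81, real irrational roots 11/18 + (7/18)*sqrt(19) and 11/18 - (7/18)*sqrt(19); poles of order 1, moduli 11/18 + (7/18)*sqrt(19) and -11/18 + (7/18)*sqrt(19).
Branch term (5/2)*sqrt(1 - η/(-10/3)): its argument vanishes at η = -10/3, a square-root branch point, modulus 10/3.
The radius of convergence is the smallest modulus among the singular points: -11/18 + (7/18)*sqrt(19).

The radius of convergence is -11/18 + (7/18)*sqrt(19).


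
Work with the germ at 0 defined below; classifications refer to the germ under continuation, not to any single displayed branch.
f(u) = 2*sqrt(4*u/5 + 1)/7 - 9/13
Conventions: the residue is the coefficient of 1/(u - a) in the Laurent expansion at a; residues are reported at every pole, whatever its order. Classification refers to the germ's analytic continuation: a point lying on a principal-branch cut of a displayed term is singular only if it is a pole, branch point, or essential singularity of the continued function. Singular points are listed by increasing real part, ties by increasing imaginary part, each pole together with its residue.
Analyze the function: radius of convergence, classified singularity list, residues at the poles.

Radius of convergence at 0: 5/4.
At -5/4: an algebraic (square-root) branch point.

Branch term (2/7)*sqrt(1 - u/(-5/4)): its argument vanishes at u = -5/4, a square-root branch point, modulus 5/4.
The radius of convergence is the smallest modulus among the singular points: 5/4.


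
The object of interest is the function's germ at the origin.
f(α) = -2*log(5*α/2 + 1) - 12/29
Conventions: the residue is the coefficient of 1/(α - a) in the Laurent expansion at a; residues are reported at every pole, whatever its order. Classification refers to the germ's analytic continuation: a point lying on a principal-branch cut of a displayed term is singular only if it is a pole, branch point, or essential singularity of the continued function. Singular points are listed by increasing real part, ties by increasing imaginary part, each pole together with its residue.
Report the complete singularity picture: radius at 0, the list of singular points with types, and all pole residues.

Branch term (-2)*log(1 - α/(-2/5)): its argument vanishes at α = -2/5, a logarithmic branch point, modulus 2/5.
The radius of convergence is the smallest modulus among the singular points: 2/5.

Radius of convergence at 0: 2/5.
At -2/5: a logarithmic branch point.


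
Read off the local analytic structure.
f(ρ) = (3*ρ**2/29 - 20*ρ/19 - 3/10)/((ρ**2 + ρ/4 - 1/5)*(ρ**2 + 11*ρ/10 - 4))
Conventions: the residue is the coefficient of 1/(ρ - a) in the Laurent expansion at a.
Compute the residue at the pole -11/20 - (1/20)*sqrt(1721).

The residue is -125735/875974 + (11487295/28643473826)*sqrt(1721).

The factor ρ**2 + 11*ρ/10 - 4 splits as (ρ - a)(ρ - a') with a = -11/20 - (1/20)*sqrt(1721), a' = -11/20 + (1/20)*sqrt(1721). At the order-1 pole a set g(ρ) = (ρ - a)*f(ρ) = [(3*ρ**2/29 - 20*ρ/19 - 3/10)/(ρ**2 + ρ/4 - 1/5)] / (ρ - a').
Simple pole: residue = g(a) at a = -11/20 - (1/20)*sqrt(1721), which is -125735/875974 + (11487295/28643473826)*sqrt(1721).


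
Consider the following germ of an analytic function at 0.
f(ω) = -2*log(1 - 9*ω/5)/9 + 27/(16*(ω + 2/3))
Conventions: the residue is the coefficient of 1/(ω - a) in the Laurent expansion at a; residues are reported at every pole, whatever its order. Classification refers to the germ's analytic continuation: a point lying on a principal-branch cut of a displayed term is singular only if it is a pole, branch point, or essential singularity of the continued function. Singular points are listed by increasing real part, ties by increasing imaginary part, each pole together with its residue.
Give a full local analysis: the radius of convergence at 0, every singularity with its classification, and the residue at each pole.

Denominator factor (ω + 2/3): pole of order 1 at -2/3, modulus 2/3.
Branch term (-2/9)*log(1 - ω/(5/9)): its argument vanishes at ω = 5/9, a logarithmic branch point, modulus 5/9.
The radius of convergence is the smallest modulus among the singular points: 5/9.
The branch term is analytic at -2/3 and contributes nothing to the residue; only the rational part matters.
At the order-1 pole -2/3 set g(ω) = (ω - (-2/3))*(rational part) = 27/16.
Simple pole: residue = g(a) at a = -2/3, which is 27/16.
List the singular points by increasing real part (a conjugate pair: the negative imaginary part first).

Radius of convergence at 0: 5/9.
At -2/3: a pole of order 1; residue 27/16.
At 5/9: a logarithmic branch point.


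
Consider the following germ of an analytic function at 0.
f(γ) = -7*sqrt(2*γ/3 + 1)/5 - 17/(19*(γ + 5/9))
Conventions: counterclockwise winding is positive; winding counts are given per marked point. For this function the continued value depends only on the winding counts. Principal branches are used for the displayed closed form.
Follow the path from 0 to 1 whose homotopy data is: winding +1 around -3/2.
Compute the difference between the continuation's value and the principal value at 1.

Continued minus principal equals (14/15)*sqrt(15).

The rational part is single-valued and drops out of the difference; each branch term changes only by its own monodromy.
(-7/5)*sqrt(1 - γ/(-3/2)): winding +1 is odd, the square root flips sign, contributing -2*(-7/5)*sqrt(1 - (1)/(-3/2)) = -2*(-7/5)*sqrt(5/3) = (14/15)*sqrt(15).
Summing the contributions at γ = 1 gives (14/15)*sqrt(15).


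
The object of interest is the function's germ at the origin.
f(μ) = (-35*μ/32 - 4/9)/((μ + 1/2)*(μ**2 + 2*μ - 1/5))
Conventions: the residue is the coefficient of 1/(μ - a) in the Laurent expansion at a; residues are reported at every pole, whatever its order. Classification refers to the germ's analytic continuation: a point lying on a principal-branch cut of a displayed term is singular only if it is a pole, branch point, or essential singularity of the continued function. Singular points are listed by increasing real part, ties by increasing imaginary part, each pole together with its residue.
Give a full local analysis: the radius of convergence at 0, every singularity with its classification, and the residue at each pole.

Radius of convergence at 0: -1 + (1/5)*sqrt(30).
At -1 - (1/5)*sqrt(30): a pole of order 1; residue 295/5472 + (2845/32832)*sqrt(30).
At -1/2: a pole of order 1; residue -295/2736.
At -1 + (1/5)*sqrt(30): a pole of order 1; residue 295/5472 - (2845/32832)*sqrt(30).

Denominator factor (μ**2 + 2*μ - 1/5): discriminant 24/5, real irrational roots -1 + (1/5)*sqrt(30) and -1 - (1/5)*sqrt(30); poles of order 1, moduli -1 + (1/5)*sqrt(30) and 1 + (1/5)*sqrt(30).
Denominator factor (μ + 1/2): pole of order 1 at -1/2, modulus 1/2.
The radius of convergence is the smallest modulus among the singular points: -1 + (1/5)*sqrt(30).
The factor μ**2 + 2*μ - 1/5 splits as (μ - a)(μ - a') with a = -1 - (1/5)*sqrt(30), a' = -1 + (1/5)*sqrt(30). At the order-1 pole a set g(μ) = (μ - a)*f(μ) = [(-35*μ/32 - 4/9)/(μ + 1/2)] / (μ - a').
Simple pole: residue = g(a) at a = -1 - (1/5)*sqrt(30), which is 295/5472 + (2845/32832)*sqrt(30).
At the order-1 pole -1/2 set g(μ) = (μ - (-1/2))*f(μ) = (-35*μ/32 - 4/9)/(μ**2 + 2*μ - 1/5).
Simple pole: residue = g(a) at a = -1/2, which is -295/2736.
The factor μ**2 + 2*μ - 1/5 splits as (μ - a)(μ - a') with a = -1 + (1/5)*sqrt(30), a' = -1 - (1/5)*sqrt(30). At the order-1 pole a set g(μ) = (μ - a)*f(μ) = [(-35*μ/32 - 4/9)/(μ + 1/2)] / (μ - a').
Simple pole: residue = g(a) at a = -1 + (1/5)*sqrt(30), which is 295/5472 - (2845/32832)*sqrt(30).
List the singular points by increasing real part (a conjugate pair: the negative imaginary part first).


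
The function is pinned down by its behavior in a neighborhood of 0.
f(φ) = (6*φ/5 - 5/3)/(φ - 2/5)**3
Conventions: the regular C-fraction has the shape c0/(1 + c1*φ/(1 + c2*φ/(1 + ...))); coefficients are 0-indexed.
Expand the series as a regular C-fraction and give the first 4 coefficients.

The regular C-fraction coefficients are [625/24, -339/50, 11557/5650, -6420625/3917823].

Taylor coefficients (expand at 0): a_0 = 625/24, a_1 = 2825/16, a_2 = 13375/16, a_3 = 323125/96.
c0 = a_0 = 625/24. Peel one level at a time: if S = 1 + c*φ/S' with S'(0) = 1, then c is the φ-coefficient of S and S' = c*φ/(S - 1).
S_1 = c0/f = 1 + (-339/50)*φ + (34671/2500)*φ^2 + ...; c1 = -339/50.
S_2 = c1*φ/(S_1 - 1) = 1 + (11557/5650)*φ + (256825/76614)*φ^2 + ...; c2 = 11557/5650.
S_3 = c2*φ/(S_2 - 1) = 1 + (-6420625/3917823)*φ + ...; c3 = -6420625/3917823.


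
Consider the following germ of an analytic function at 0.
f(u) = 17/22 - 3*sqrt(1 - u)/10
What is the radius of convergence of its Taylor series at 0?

Branch term (-3/10)*sqrt(1 - u/(1)): its argument vanishes at u = 1, a square-root branch point, modulus 1.
The radius of convergence is the smallest modulus among the singular points: 1.

The radius of convergence is 1.


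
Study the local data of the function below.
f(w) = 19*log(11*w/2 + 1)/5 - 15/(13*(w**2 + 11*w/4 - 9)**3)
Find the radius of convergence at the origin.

Denominator factor (w**2 + 11*w/4 - 9)^3: discriminant 697/16, real irrational roots -11/8 + (1/8)*sqrt(697) and -11/8 - (1/8)*sqrt(697); poles of order 3, moduli -11/8 + (1/8)*sqrt(697) and 11/8 + (1/8)*sqrt(697).
Branch term (19/5)*log(1 - w/(-2/11)): its argument vanishes at w = -2/11, a logarithmic branch point, modulus 2/11.
The radius of convergence is the smallest modulus among the singular points: 2/11.

The radius of convergence is 2/11.


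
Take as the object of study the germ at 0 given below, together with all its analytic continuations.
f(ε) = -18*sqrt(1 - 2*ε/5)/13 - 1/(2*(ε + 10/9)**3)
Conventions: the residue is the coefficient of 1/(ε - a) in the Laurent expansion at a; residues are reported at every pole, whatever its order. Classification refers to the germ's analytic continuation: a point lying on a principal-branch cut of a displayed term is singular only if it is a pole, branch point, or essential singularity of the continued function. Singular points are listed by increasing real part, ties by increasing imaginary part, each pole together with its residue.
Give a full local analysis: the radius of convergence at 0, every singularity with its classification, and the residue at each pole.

Radius of convergence at 0: 10/9.
At -10/9: a pole of order 3; residue 0.
At 5/2: an algebraic (square-root) branch point.

Denominator factor (ε + 10/9)^3: pole of order 3 at -10/9, modulus 10/9.
Branch term (-18/13)*sqrt(1 - ε/(5/2)): its argument vanishes at ε = 5/2, a square-root branch point, modulus 5/2.
The radius of convergence is the smallest modulus among the singular points: 10/9.
The branch term is analytic at -10/9 and contributes nothing to the residue; only the rational part matters.
At the order-3 pole -10/9 set g(ε) = (ε - (-10/9))^3*(rational part) = -1/2.
Order-3 pole: residue = g''(a)/2; g''(-10/9) = 0, so the residue is 0.
List the singular points by increasing real part (a conjugate pair: the negative imaginary part first).


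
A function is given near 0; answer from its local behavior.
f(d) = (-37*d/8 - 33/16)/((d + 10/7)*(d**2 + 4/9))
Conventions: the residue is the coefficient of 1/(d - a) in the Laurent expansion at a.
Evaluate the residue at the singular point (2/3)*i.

The factor d**2 + 4/9 splits as (d - a)(d - a') with a = (2/3)*i, a' = -(2/3)*i. At the order-1 pole a set g(d) = (d - a)*f(d) = [(-37*d/8 - 33/16)/(d + 10/7)] / (d - a').
Simple pole: residue = g(a) at a = (2/3)*i, which is (-32067/35072) + (52941/35072)*i.

The residue is (-32067/35072) + (52941/35072)*i.


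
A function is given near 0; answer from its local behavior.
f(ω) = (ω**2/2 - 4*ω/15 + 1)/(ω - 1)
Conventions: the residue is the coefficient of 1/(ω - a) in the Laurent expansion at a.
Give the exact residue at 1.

The residue is 37/30.

At the order-1 pole 1 set g(ω) = (ω - (1))*f(ω) = ω**2/2 - 4*ω/15 + 1.
Simple pole: residue = g(a) at a = 1, which is 37/30.


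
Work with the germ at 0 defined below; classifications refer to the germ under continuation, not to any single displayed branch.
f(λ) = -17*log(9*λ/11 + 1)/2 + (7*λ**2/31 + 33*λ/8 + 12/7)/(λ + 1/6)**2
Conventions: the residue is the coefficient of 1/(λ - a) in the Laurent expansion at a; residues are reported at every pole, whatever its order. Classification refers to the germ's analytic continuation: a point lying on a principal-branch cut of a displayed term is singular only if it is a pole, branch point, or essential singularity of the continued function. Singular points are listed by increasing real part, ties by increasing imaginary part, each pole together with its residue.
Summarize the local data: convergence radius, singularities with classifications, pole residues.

Denominator factor (λ + 1/6)^2: pole of order 2 at -1/6, modulus 1/6.
Branch term (-17/2)*log(1 - λ/(-11/9)): its argument vanishes at λ = -11/9, a logarithmic branch point, modulus 11/9.
The radius of convergence is the smallest modulus among the singular points: 1/6.
The branch term is analytic at -1/6 and contributes nothing to the residue; only the rational part matters.
At the order-2 pole -1/6 set g(λ) = (λ - (-1/6))^2*(rational part) = 7*λ**2/31 + 33*λ/8 + 12/7.
Order-2 pole: residue = g'(a); g'(-1/6) = 3013/744, so the residue is 3013/744.
List the singular points by increasing real part (a conjugate pair: the negative imaginary part first).

Radius of convergence at 0: 1/6.
At -11/9: a logarithmic branch point.
At -1/6: a pole of order 2; residue 3013/744.


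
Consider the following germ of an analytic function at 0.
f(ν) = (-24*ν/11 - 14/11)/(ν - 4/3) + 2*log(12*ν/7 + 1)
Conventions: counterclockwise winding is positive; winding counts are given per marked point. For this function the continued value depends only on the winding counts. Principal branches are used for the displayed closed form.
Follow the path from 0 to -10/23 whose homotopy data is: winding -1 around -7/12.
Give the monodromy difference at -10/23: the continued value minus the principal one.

Continued minus principal equals -(4)*pi*i.

The rational part is single-valued and drops out of the difference; each branch term changes only by its own monodromy.
(2)*log(1 - ν/(-7/12)): each positive loop around -7/12 adds 2*pi*i to the log, so winding -1 contributes (2)*(-1)*2*pi*i = -(4)*pi*i.
Summing the contributions at ν = -10/23 gives -(4)*pi*i.


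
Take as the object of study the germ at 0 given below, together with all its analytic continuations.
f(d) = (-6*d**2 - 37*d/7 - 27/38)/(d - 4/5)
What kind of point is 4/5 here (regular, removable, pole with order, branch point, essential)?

The denominator factor d - 4/5 vanishes at 4/5 and appears to the power 1; the numerator there equals -58381/6650, nonzero, and no other factor vanishes.
Hence a pole whose order is the multiplicity, 1.

The point is a pole of order 1.


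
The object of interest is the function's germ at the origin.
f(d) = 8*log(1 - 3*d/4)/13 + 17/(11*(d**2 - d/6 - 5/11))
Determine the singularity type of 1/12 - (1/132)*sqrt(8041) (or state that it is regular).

The denominator factor d**2 - d/6 - 5/11 vanishes at 1/12 - (1/132)*sqrt(8041) and appears to the power 1; the numerator there equals 17/11, nonzero, and no other factor vanishes.
The branch terms are analytic at this point.
Hence a pole whose order is the multiplicity, 1.

The point is a pole of order 1.


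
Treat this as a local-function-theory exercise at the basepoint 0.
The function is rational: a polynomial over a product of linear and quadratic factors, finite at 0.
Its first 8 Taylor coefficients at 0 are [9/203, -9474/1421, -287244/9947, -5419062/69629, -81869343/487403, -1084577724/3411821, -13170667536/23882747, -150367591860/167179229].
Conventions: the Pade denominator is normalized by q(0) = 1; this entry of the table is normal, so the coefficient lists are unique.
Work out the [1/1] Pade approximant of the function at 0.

The Pade approximant has numerator coefficients [9/203, -314088/45791]; denominator coefficients [1, -47874/11053].

Taylor coefficients needed (read off): a_0 = 9/203, a_1 = -9474/1421, a_2 = -287244/9947.
Write the denominator as Q(σ) = 1 + q1*σ. Requiring Q*f - P = O(σ^3) with deg P <= 1 kills the coefficients of σ^2..σ^2 in Q*f:
  σ^2: a_2 + q1*a_1 = 0, i.e. -287244/9947 + (-9474/1421)*q1 = 0.
Solving this linear system: q1 = -47874/11053.
The numerator is Q*f truncated at degree 1: P0 = a_0 = 9/203; P1 = a_1 + q1*a_0 = -314088/45791.


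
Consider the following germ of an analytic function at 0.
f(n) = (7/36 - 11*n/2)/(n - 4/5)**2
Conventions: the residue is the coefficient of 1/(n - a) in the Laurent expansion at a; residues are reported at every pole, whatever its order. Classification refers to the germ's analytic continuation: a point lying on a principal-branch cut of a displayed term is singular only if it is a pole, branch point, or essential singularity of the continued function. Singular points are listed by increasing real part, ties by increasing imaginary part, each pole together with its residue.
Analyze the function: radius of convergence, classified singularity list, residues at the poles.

Radius of convergence at 0: 4/5.
At 4/5: a pole of order 2; residue -11/2.

Denominator factor (n - 4/5)^2: pole of order 2 at 4/5, modulus 4/5.
The radius of convergence is the smallest modulus among the singular points: 4/5.
At the order-2 pole 4/5 set g(n) = (n - (4/5))^2*f(n) = 7/36 - 11*n/2.
Order-2 pole: residue = g'(a); g'(4/5) = -11/2, so the residue is -11/2.


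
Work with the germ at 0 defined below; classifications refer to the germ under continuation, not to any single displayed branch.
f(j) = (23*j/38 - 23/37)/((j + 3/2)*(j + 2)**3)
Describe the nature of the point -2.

The point is a pole of order 3.

The denominator factor j + 2 vanishes at -2 and appears to the power 3; the numerator there equals -1288/703, nonzero, and no other factor vanishes.
Hence a pole whose order is the multiplicity, 3.


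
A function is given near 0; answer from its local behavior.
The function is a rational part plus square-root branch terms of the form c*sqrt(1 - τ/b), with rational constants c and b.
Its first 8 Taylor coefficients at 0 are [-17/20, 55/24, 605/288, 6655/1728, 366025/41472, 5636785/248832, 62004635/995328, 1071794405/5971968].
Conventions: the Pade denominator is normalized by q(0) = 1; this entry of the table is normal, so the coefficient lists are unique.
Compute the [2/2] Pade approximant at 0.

Taylor coefficients needed (read off): a_0 = -17/20, a_1 = 55/24, a_2 = 605/288, a_3 = 6655/1728, a_4 = 366025/41472.
Write the denominator as Q(τ) = 1 + q1*τ + q2*τ^2. Requiring Q*f - P = O(τ^5) with deg P <= 2 kills the coefficients of τ^3..τ^4 in Q*f:
  τ^3: a_3 + q1*a_2 + q2*a_1 = 0, i.e. 6655/1728 + (605/288)*q1 + (55/24)*q2 = 0.
  τ^4: a_4 + q1*a_3 + q2*a_2 = 0, i.e. 366025/41472 + (6655/1728)*q1 + (605/288)*q2 = 0.
Solving this linear system: q1 = -11/4, q2 = 121/144.
The numerator is Q*f truncated at degree 2: P0 = a_0 = -17/20; P1 = a_1 + q1*a_0 = 1111/240; P2 = a_2 + q1*a_1 + q2*a_0 = -1573/320.

The Pade approximant has numerator coefficients [-17/20, 1111/240, -1573/320]; denominator coefficients [1, -11/4, 121/144].


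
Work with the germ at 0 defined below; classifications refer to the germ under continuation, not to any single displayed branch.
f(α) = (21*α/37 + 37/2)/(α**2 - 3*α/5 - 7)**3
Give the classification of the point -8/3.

Denominator factors: α**2 - 3*α/5 - 7 = 77/45 at α = -8/3 — none vanishes.
So the germ continues analytically to -8/3.

The point is a regular point.


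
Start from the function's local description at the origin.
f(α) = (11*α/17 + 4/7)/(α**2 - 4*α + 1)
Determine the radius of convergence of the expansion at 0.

The radius of convergence is 2 - sqrt(3).

Denominator factor (α**2 - 4*α + 1): discriminant 12, real irrational roots 2 + sqrt(3) and 2 - sqrt(3); poles of order 1, moduli 2 + sqrt(3) and 2 - sqrt(3).
The radius of convergence is the smallest modulus among the singular points: 2 - sqrt(3).


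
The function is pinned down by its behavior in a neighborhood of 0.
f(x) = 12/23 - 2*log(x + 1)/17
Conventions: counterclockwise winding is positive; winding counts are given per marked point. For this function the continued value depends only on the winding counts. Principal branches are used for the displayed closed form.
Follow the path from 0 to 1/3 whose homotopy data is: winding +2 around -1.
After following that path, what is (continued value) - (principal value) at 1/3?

The rational part is single-valued and drops out of the difference; each branch term changes only by its own monodromy.
(-2/17)*log(1 - x/(-1)): each positive loop around -1 adds 2*pi*i to the log, so winding +2 contributes (-2/17)*(2)*2*pi*i = -(8/17)*pi*i.
Summing the contributions at x = 1/3 gives -(8/17)*pi*i.

Continued minus principal equals -(8/17)*pi*i.


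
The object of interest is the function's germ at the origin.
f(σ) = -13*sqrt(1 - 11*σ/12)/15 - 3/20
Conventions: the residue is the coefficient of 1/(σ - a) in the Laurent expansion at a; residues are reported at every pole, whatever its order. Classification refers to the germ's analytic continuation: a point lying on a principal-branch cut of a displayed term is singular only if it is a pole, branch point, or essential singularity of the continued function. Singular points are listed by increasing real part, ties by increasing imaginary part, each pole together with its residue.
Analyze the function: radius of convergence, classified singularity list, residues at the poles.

Branch term (-13/15)*sqrt(1 - σ/(12/11)): its argument vanishes at σ = 12/11, a square-root branch point, modulus 12/11.
The radius of convergence is the smallest modulus among the singular points: 12/11.

Radius of convergence at 0: 12/11.
At 12/11: an algebraic (square-root) branch point.


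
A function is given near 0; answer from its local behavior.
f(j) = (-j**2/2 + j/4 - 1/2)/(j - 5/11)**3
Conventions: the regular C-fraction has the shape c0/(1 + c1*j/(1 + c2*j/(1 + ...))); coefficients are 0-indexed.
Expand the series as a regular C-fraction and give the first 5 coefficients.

Taylor coefficients (expand at 0): a_0 = 1331/250, a_1 = 81191/2500, a_2 = 1779547/12500, a_3 = 1639792/3125, a_4 = 27217619/15625.
c0 = a_0 = 1331/250. Peel one level at a time: if S = 1 + c*j/S' with S'(0) = 1, then c is the j-coefficient of S and S' = c*j/(S - 1).
S_1 = c0/f = 1 + (-61/10)*j + (1047/100)*j^2 + ...; c1 = -61/10.
S_2 = c1*j/(S_1 - 1) = 1 + (1047/610)*j + (284529/93025)*j^2 + ...; c2 = 1047/610.
S_3 = c2*j/(S_2 - 1) = 1 + (-189686/106445)*j + (2958234/3045025)*j^2 + ...; c3 = -189686/106445.
S_4 = c3*j/(S_3 - 1) = 1 + (90226137/165501035)*j + ...; c4 = 90226137/165501035.

The regular C-fraction coefficients are [1331/250, -61/10, 1047/610, -189686/106445, 90226137/165501035].


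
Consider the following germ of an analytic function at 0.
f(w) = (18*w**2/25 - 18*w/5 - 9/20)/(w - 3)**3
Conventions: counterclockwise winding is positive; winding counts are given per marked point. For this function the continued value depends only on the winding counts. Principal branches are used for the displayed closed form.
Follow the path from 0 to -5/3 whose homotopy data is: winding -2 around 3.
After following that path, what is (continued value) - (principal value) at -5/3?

The function is rational, hence single-valued: continuing it around any pole returns the same value, so the difference is 0.

Continued minus principal equals 0.


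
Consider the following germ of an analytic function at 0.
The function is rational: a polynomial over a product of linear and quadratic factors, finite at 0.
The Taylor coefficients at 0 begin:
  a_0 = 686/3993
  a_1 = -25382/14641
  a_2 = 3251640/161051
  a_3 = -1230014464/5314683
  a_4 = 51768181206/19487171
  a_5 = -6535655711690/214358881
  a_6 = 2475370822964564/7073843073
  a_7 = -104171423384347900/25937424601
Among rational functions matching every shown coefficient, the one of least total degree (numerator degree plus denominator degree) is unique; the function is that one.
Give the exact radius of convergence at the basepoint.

No rational of total degree below 5 reproduces all 8 coefficients; solving the [0/5] Pade equations on them gives f(x) = -1/(9*(x - 11/7)**3*(x**2 + 2*x + 1/6)), whose expansion matches every shown term.
Denominator factor (x - 11/7)^3: pole of order 3 at 11/7, modulus 11/7.
Denominator factor (x**2 + 2*x + 1/6): discriminant 10/3, real irrational roots -1 + (1/6)*sqrt(30) and -1 - (1/6)*sqrt(30); poles of order 1, moduli 1 - (1/6)*sqrt(30) and 1 + (1/6)*sqrt(30).
The radius of convergence is the smallest modulus among the singular points: 1 - (1/6)*sqrt(30).

The radius of convergence is 1 - (1/6)*sqrt(30).


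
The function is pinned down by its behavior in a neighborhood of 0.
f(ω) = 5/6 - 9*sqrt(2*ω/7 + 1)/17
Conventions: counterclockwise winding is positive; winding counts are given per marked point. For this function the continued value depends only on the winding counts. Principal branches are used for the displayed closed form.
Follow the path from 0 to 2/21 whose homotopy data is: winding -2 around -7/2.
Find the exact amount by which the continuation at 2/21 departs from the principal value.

Continued minus principal equals 0.

The rational part is single-valued and drops out of the difference; each branch term changes only by its own monodromy.
(-9/17)*sqrt(1 - ω/(-7/2)): winding -2 is even, the square root returns to the same sheet, contribution 0.
Summing the contributions at ω = 2/21 gives 0.


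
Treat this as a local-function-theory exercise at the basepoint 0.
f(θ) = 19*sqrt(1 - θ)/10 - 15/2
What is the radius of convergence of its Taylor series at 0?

The radius of convergence is 1.

Branch term (19/10)*sqrt(1 - θ/(1)): its argument vanishes at θ = 1, a square-root branch point, modulus 1.
The radius of convergence is the smallest modulus among the singular points: 1.


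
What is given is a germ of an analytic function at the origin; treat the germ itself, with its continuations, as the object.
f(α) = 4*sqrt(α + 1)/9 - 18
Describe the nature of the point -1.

The term (4/9)*sqrt(1 - α/(-1)) has argument 1 - -1/(-1) = 0 at -1: a square-root (algebraic, two-sheeted) branch point; the remaining terms are analytic or single-valued there.

The point is an algebraic (square-root) branch point.


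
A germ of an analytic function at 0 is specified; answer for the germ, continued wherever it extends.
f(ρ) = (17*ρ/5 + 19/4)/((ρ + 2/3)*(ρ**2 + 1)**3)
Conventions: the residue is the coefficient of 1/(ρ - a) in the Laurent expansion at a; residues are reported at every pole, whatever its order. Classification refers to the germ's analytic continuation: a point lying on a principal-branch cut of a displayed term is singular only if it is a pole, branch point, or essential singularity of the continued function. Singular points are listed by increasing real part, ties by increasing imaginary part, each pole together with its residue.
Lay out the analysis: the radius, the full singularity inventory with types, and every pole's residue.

Denominator factor (ρ**2 + 1)^3: discriminant -4, complex-conjugate roots (1)*i and -(1)*i; poles of order 3, moduli 1 and 1.
Denominator factor (ρ + 2/3): pole of order 1 at -2/3, modulus 2/3.
The radius of convergence is the smallest modulus among the singular points: 2/3.
At the order-1 pole -2/3 set g(ρ) = (ρ - (-2/3))*f(ρ) = (17*ρ/5 + 19/4)/(ρ**2 + 1)**3.
Simple pole: residue = g(a) at a = -2/3, which is 36207/43940.
The factor ρ**2 + 1 splits as (ρ - a)(ρ - a') with a = -(1)*i, a' = (1)*i. At the order-3 pole a set g(ρ) = (ρ - a)^3*f(ρ) = [(17*ρ/5 + 19/4)/(ρ + 2/3)] / (ρ - a')^3.
Order-3 pole: residue = g''(a)/2; g''(-(1)*i) = (-36207/43940) + (465921/175760)*i, so the residue is (-36207/87880) + (465921/351520)*i.
The factor ρ**2 + 1 splits as (ρ - a)(ρ - a') with a = (1)*i, a' = -(1)*i. At the order-3 pole a set g(ρ) = (ρ - a)^3*f(ρ) = [(17*ρ/5 + 19/4)/(ρ + 2/3)] / (ρ - a')^3.
Order-3 pole: residue = g''(a)/2; g''((1)*i) = (-36207/43940) - (465921/175760)*i, so the residue is (-36207/87880) - (465921/351520)*i.
List the singular points by increasing real part (a conjugate pair: the negative imaginary part first).

Radius of convergence at 0: 2/3.
At -2/3: a pole of order 1; residue 36207/43940.
At -(1)*i: a pole of order 3; residue (-36207/87880) + (465921/351520)*i.
At (1)*i: a pole of order 3; residue (-36207/87880) - (465921/351520)*i.
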